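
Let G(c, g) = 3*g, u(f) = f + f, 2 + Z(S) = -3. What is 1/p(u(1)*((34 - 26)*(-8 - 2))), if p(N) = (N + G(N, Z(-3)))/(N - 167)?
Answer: 327/175 ≈ 1.8686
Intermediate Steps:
Z(S) = -5 (Z(S) = -2 - 3 = -5)
u(f) = 2*f
p(N) = (-15 + N)/(-167 + N) (p(N) = (N + 3*(-5))/(N - 167) = (N - 15)/(-167 + N) = (-15 + N)/(-167 + N))
1/p(u(1)*((34 - 26)*(-8 - 2))) = 1/((-15 + (2*1)*((34 - 26)*(-8 - 2)))/(-167 + (2*1)*((34 - 26)*(-8 - 2)))) = 1/((-15 + 2*(8*(-10)))/(-167 + 2*(8*(-10)))) = 1/((-15 + 2*(-80))/(-167 + 2*(-80))) = 1/((-15 - 160)/(-167 - 160)) = 1/(-175/(-327)) = 1/(-1/327*(-175)) = 1/(175/327) = 327/175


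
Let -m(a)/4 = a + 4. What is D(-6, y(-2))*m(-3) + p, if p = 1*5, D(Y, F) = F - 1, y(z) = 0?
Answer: 9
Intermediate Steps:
D(Y, F) = -1 + F
p = 5
m(a) = -16 - 4*a (m(a) = -4*(a + 4) = -4*(4 + a) = -16 - 4*a)
D(-6, y(-2))*m(-3) + p = (-1 + 0)*(-16 - 4*(-3)) + 5 = -(-16 + 12) + 5 = -1*(-4) + 5 = 4 + 5 = 9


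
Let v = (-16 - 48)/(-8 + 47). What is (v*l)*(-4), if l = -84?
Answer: -7168/13 ≈ -551.38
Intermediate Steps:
v = -64/39 ≈ -1.6410
(v*l)*(-4) = -64/39*(-84)*(-4) = (1792/13)*(-4) = -7168/13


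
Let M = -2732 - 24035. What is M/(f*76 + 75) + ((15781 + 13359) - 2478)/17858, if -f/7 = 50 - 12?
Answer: 507502214/179838989 ≈ 2.8220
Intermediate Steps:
M = -26767
f = -266 (f = -7*(50 - 12) = -7*38 = -266)
M/(f*76 + 75) + ((15781 + 13359) - 2478)/17858 = -26767/(-266*76 + 75) + ((15781 + 13359) - 2478)/17858 = -26767/(-20216 + 75) + (29140 - 2478)*(1/17858) = -26767/(-20141) + 26662*(1/17858) = -26767*(-1/20141) + 13331/8929 = 26767/20141 + 13331/8929 = 507502214/179838989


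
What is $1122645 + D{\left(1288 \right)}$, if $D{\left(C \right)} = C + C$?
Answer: $1125221$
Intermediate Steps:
$D{\left(C \right)} = 2 C$
$1122645 + D{\left(1288 \right)} = 1122645 + 2 \cdot 1288 = 1122645 + 2576 = 1125221$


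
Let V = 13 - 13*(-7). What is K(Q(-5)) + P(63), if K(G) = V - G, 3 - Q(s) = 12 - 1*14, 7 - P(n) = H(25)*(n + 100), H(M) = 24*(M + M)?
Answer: -195494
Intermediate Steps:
V = 104 (V = 13 + 91 = 104)
H(M) = 48*M (H(M) = 24*(2*M) = 48*M)
P(n) = -119993 - 1200*n (P(n) = 7 - 48*25*(n + 100) = 7 - 1200*(100 + n) = 7 - (120000 + 1200*n) = 7 + (-120000 - 1200*n) = -119993 - 1200*n)
Q(s) = 5 (Q(s) = 3 - (12 - 1*14) = 3 - (12 - 14) = 3 - 1*(-2) = 3 + 2 = 5)
K(G) = 104 - G
K(Q(-5)) + P(63) = (104 - 1*5) + (-119993 - 1200*63) = (104 - 5) + (-119993 - 75600) = 99 - 195593 = -195494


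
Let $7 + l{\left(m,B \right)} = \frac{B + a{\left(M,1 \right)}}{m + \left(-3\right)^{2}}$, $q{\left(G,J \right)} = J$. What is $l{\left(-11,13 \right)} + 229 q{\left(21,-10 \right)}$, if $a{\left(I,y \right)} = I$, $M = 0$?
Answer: $- \frac{4607}{2} \approx -2303.5$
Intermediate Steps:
$l{\left(m,B \right)} = -7 + \frac{B}{9 + m}$ ($l{\left(m,B \right)} = -7 + \frac{B + 0}{m + \left(-3\right)^{2}} = -7 + \frac{B}{m + 9} = -7 + \frac{B}{9 + m}$)
$l{\left(-11,13 \right)} + 229 q{\left(21,-10 \right)} = \frac{-63 + 13 - -77}{9 - 11} + 229 \left(-10\right) = \frac{-63 + 13 + 77}{-2} - 2290 = \left(- \frac{1}{2}\right) 27 - 2290 = - \frac{27}{2} - 2290 = - \frac{4607}{2}$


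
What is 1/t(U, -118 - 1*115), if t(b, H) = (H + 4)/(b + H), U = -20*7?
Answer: 373/229 ≈ 1.6288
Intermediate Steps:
U = -140
t(b, H) = (4 + H)/(H + b)
1/t(U, -118 - 1*115) = 1/((4 + (-118 - 1*115))/((-118 - 1*115) - 140)) = 1/((4 + (-118 - 115))/((-118 - 115) - 140)) = 1/((4 - 233)/(-233 - 140)) = 1/(-229/(-373)) = 1/(-1/373*(-229)) = 1/(229/373) = 373/229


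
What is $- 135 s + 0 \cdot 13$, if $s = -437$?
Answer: $58995$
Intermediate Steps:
$- 135 s + 0 \cdot 13 = \left(-135\right) \left(-437\right) + 0 \cdot 13 = 58995 + 0 = 58995$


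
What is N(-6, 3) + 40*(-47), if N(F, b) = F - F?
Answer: -1880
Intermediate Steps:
N(F, b) = 0
N(-6, 3) + 40*(-47) = 0 + 40*(-47) = 0 - 1880 = -1880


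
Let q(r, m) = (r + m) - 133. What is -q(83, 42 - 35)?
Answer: 43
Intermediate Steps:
q(r, m) = -133 + m + r (q(r, m) = (m + r) - 133 = -133 + m + r)
-q(83, 42 - 35) = -(-133 + (42 - 35) + 83) = -(-133 + 7 + 83) = -1*(-43) = 43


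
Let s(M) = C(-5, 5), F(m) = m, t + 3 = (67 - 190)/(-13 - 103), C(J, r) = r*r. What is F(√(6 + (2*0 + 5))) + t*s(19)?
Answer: -5625/116 + √11 ≈ -45.175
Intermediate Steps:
C(J, r) = r²
t = -225/116 (t = -3 + (67 - 190)/(-13 - 103) = -3 - 123/(-116) = -3 - 123*(-1/116) = -3 + 123/116 = -225/116 ≈ -1.9397)
s(M) = 25 (s(M) = 5² = 25)
F(√(6 + (2*0 + 5))) + t*s(19) = √(6 + (2*0 + 5)) - 225/116*25 = √(6 + (0 + 5)) - 5625/116 = √(6 + 5) - 5625/116 = √11 - 5625/116 = -5625/116 + √11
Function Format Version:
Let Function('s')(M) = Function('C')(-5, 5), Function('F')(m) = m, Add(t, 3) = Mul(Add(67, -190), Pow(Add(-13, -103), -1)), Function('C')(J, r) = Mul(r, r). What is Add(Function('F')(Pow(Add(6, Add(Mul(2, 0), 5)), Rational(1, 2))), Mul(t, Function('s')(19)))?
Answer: Add(Rational(-5625, 116), Pow(11, Rational(1, 2))) ≈ -45.175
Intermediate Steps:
Function('C')(J, r) = Pow(r, 2)
t = Rational(-225, 116) (t = Add(-3, Mul(Add(67, -190), Pow(Add(-13, -103), -1))) = Add(-3, Mul(-123, Pow(-116, -1))) = Add(-3, Mul(-123, Rational(-1, 116))) = Add(-3, Rational(123, 116)) = Rational(-225, 116) ≈ -1.9397)
Function('s')(M) = 25 (Function('s')(M) = Pow(5, 2) = 25)
Add(Function('F')(Pow(Add(6, Add(Mul(2, 0), 5)), Rational(1, 2))), Mul(t, Function('s')(19))) = Add(Pow(Add(6, Add(Mul(2, 0), 5)), Rational(1, 2)), Mul(Rational(-225, 116), 25)) = Add(Pow(Add(6, Add(0, 5)), Rational(1, 2)), Rational(-5625, 116)) = Add(Pow(Add(6, 5), Rational(1, 2)), Rational(-5625, 116)) = Add(Pow(11, Rational(1, 2)), Rational(-5625, 116)) = Add(Rational(-5625, 116), Pow(11, Rational(1, 2)))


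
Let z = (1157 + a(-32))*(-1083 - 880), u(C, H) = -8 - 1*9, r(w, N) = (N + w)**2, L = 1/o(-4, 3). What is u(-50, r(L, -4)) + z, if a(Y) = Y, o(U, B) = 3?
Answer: -2208392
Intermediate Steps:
L = 1/3 ≈ 0.33333
u(C, H) = -17 (u(C, H) = -8 - 9 = -17)
z = -2208375 (z = (1157 - 32)*(-1083 - 880) = 1125*(-1963) = -2208375)
u(-50, r(L, -4)) + z = -17 - 2208375 = -2208392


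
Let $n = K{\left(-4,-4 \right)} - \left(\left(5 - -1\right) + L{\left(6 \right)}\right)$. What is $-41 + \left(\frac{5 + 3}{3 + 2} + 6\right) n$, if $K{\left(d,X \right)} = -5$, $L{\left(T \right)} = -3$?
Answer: $- \frac{509}{5} \approx -101.8$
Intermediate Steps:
$n = -8$ ($n = -5 - \left(\left(5 - -1\right) - 3\right) = -5 - \left(\left(5 + 1\right) - 3\right) = -5 - \left(6 - 3\right) = -5 - 3 = -8$)
$-41 + \left(\frac{5 + 3}{3 + 2} + 6\right) n = -41 + \left(\frac{5 + 3}{3 + 2} + 6\right) \left(-8\right) = -41 + \left(\frac{8}{5} + 6\right) \left(-8\right) = -41 + \frac{38}{5} \left(-8\right) = -41 - \frac{304}{5} = - \frac{509}{5}$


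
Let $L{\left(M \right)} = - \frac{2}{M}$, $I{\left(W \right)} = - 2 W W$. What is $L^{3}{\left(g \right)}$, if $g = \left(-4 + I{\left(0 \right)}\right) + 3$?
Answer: $8$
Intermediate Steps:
$I{\left(W \right)} = - 2 W^{2}$
$g = -1$ ($g = \left(-4 - 2 \cdot 0^{2}\right) + 3 = \left(-4 - 0\right) + 3 = \left(-4 + 0\right) + 3 = -4 + 3 = -1$)
$L^{3}{\left(g \right)} = \left(- \frac{2}{-1}\right)^{3} = \left(\left(-2\right) \left(-1\right)\right)^{3} = 2^{3} = 8$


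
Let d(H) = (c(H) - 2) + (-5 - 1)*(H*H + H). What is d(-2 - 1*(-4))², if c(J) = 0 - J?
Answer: 1600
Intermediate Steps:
c(J) = -J
d(H) = -2 - 7*H - 6*H² (d(H) = (-H - 2) + (-5 - 1)*(H*H + H) = (-2 - H) - 6*(H² + H) = (-2 - H) - 6*(H + H²) = (-2 - H) + (-6*H - 6*H²) = -2 - 7*H - 6*H²)
d(-2 - 1*(-4))² = (-2 - 7*(-2 - 1*(-4)) - 6*(-2 - 1*(-4))²)² = (-2 - 7*(-2 + 4) - 6*(-2 + 4)²)² = (-2 - 7*2 - 6*2²)² = (-2 - 14 - 6*4)² = (-2 - 14 - 24)² = (-40)² = 1600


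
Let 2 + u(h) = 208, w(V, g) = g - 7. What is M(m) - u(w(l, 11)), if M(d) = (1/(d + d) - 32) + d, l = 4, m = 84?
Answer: -25871/168 ≈ -153.99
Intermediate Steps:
w(V, g) = -7 + g
u(h) = 206 (u(h) = -2 + 208 = 206)
M(d) = -32 + d + 1/(2*d) (M(d) = (1/(2*d) - 32) + d = (-32 + 1/(2*d)) + d = -32 + d + 1/(2*d))
M(m) - u(w(l, 11)) = (-32 + 84 + (½)/84) - 1*206 = (-32 + 84 + (½)*(1/84)) - 206 = (-32 + 84 + 1/168) - 206 = 8737/168 - 206 = -25871/168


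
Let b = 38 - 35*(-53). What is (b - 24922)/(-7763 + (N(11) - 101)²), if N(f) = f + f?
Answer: 23029/1522 ≈ 15.131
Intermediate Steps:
N(f) = 2*f
b = 1893 (b = 38 + 1855 = 1893)
(b - 24922)/(-7763 + (N(11) - 101)²) = (1893 - 24922)/(-7763 + (2*11 - 101)²) = -23029/(-7763 + (22 - 101)²) = -23029/(-7763 + (-79)²) = -23029/(-7763 + 6241) = -23029/(-1522) = -23029*(-1/1522) = 23029/1522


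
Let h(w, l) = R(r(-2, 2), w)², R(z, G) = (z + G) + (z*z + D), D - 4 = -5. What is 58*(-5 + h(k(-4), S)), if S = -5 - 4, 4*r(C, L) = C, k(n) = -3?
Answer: 6061/8 ≈ 757.63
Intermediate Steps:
D = -1 (D = 4 - 5 = -1)
r(C, L) = C/4
S = -9
R(z, G) = -1 + G + z + z² (R(z, G) = (z + G) + (z*z - 1) = (G + z) + (z² - 1) = (G + z) + (-1 + z²) = -1 + G + z + z²)
h(w, l) = (-5/4 + w)² (h(w, l) = (-1 + w + (¼)*(-2) + ((¼)*(-2))²)² = (-1 + w - ½ + (-½)²)² = (-1 + w - ½ + ¼)² = (-5/4 + w)²)
58*(-5 + h(k(-4), S)) = 58*(-5 + (-5 + 4*(-3))²/16) = 58*(-5 + (-5 - 12)²/16) = 58*(-5 + (1/16)*(-17)²) = 58*(-5 + (1/16)*289) = 58*(-5 + 289/16) = 58*(209/16) = 6061/8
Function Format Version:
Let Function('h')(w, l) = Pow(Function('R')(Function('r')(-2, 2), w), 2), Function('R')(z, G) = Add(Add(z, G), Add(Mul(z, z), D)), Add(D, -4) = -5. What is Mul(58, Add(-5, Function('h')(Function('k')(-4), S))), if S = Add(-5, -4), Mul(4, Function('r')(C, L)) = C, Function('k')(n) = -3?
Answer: Rational(6061, 8) ≈ 757.63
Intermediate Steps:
D = -1 (D = Add(4, -5) = -1)
Function('r')(C, L) = Mul(Rational(1, 4), C)
S = -9
Function('R')(z, G) = Add(-1, G, z, Pow(z, 2)) (Function('R')(z, G) = Add(Add(z, G), Add(Mul(z, z), -1)) = Add(Add(G, z), Add(Pow(z, 2), -1)) = Add(Add(G, z), Add(-1, Pow(z, 2))) = Add(-1, G, z, Pow(z, 2)))
Function('h')(w, l) = Pow(Add(Rational(-5, 4), w), 2) (Function('h')(w, l) = Pow(Add(-1, w, Mul(Rational(1, 4), -2), Pow(Mul(Rational(1, 4), -2), 2)), 2) = Pow(Add(-1, w, Rational(-1, 2), Pow(Rational(-1, 2), 2)), 2) = Pow(Add(-1, w, Rational(-1, 2), Rational(1, 4)), 2) = Pow(Add(Rational(-5, 4), w), 2))
Mul(58, Add(-5, Function('h')(Function('k')(-4), S))) = Mul(58, Add(-5, Mul(Rational(1, 16), Pow(Add(-5, Mul(4, -3)), 2)))) = Mul(58, Add(-5, Mul(Rational(1, 16), Pow(Add(-5, -12), 2)))) = Mul(58, Add(-5, Mul(Rational(1, 16), Pow(-17, 2)))) = Mul(58, Add(-5, Mul(Rational(1, 16), 289))) = Mul(58, Add(-5, Rational(289, 16))) = Mul(58, Rational(209, 16)) = Rational(6061, 8)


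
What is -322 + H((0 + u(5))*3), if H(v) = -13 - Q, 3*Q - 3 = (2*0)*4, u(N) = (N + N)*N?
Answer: -336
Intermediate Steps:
u(N) = 2*N² (u(N) = (2*N)*N = 2*N²)
Q = 1 (Q = 1 + ((2*0)*4)/3 = 1 + (0*4)/3 = 1 + (⅓)*0 = 1 + 0 = 1)
H(v) = -14 (H(v) = -13 - 1*1 = -13 - 1 = -14)
-322 + H((0 + u(5))*3) = -322 - 14 = -336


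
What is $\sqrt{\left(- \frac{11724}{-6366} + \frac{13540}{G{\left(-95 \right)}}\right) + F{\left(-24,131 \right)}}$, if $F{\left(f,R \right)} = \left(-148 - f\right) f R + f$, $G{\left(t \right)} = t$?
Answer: $\frac{\sqrt{158364814688934}}{20159} \approx 624.25$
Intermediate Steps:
$F{\left(f,R \right)} = f + R f \left(-148 - f\right)$ ($F{\left(f,R \right)} = f \left(-148 - f\right) R + f = R f \left(-148 - f\right) + f = f + R f \left(-148 - f\right)$)
$\sqrt{\left(- \frac{11724}{-6366} + \frac{13540}{G{\left(-95 \right)}}\right) + F{\left(-24,131 \right)}} = \sqrt{\left(- \frac{11724}{-6366} + \frac{13540}{-95}\right) - 24 \left(1 - 19388 - 131 \left(-24\right)\right)} = \sqrt{\left(\left(-11724\right) \left(- \frac{1}{6366}\right) + 13540 \left(- \frac{1}{95}\right)\right) - 24 \left(1 - 19388 + 3144\right)} = \sqrt{\left(\frac{1954}{1061} - \frac{2708}{19}\right) - -389832} = \sqrt{- \frac{2836062}{20159} + 389832} = \sqrt{\frac{7855787226}{20159}} = \frac{\sqrt{158364814688934}}{20159}$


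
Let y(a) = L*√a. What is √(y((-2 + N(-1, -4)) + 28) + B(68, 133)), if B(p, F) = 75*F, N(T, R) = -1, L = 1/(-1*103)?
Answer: 2*√26456065/103 ≈ 99.875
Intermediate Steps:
L = -1/103 (L = 1/(-103) = -1/103 ≈ -0.0097087)
y(a) = -√a/103
√(y((-2 + N(-1, -4)) + 28) + B(68, 133)) = √(-√((-2 - 1) + 28)/103 + 75*133) = √(-√(-3 + 28)/103 + 9975) = √(-√25/103 + 9975) = √(-1/103*5 + 9975) = √(-5/103 + 9975) = √(1027420/103) = 2*√26456065/103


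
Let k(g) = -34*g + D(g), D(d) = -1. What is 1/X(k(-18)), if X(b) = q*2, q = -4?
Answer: -⅛ ≈ -0.12500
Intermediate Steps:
k(g) = -1 - 34*g (k(g) = -34*g - 1 = -1 - 34*g)
X(b) = -8 (X(b) = -4*2 = -8)
1/X(k(-18)) = 1/(-8) = -⅛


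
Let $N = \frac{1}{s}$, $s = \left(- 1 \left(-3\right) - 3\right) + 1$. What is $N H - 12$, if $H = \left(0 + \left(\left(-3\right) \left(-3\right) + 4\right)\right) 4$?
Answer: $40$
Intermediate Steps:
$s = 1$ ($s = \left(\left(-1\right) \left(-3\right) - 3\right) + 1 = \left(3 - 3\right) + 1 = 0 + 1 = 1$)
$H = 52$ ($H = \left(0 + \left(9 + 4\right)\right) 4 = \left(0 + 13\right) 4 = 13 \cdot 4 = 52$)
$N = 1$ ($N = 1^{-1} = 1$)
$N H - 12 = 1 \cdot 52 - 12 = 52 - 12 = 40$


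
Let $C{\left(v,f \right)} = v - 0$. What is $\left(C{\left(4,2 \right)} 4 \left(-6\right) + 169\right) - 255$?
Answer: $-182$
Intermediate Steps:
$C{\left(v,f \right)} = v$ ($C{\left(v,f \right)} = v + 0 = v$)
$\left(C{\left(4,2 \right)} 4 \left(-6\right) + 169\right) - 255 = \left(4 \cdot 4 \left(-6\right) + 169\right) - 255 = \left(16 \left(-6\right) + 169\right) - 255 = \left(-96 + 169\right) - 255 = 73 - 255 = -182$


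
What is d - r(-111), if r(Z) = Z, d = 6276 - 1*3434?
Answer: 2953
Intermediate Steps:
d = 2842 (d = 6276 - 3434 = 2842)
d - r(-111) = 2842 - 1*(-111) = 2842 + 111 = 2953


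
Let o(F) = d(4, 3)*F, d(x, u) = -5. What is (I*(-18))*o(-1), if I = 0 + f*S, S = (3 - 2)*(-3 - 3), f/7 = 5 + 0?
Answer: 18900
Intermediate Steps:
f = 35 (f = 7*(5 + 0) = 7*5 = 35)
S = -6 (S = 1*(-6) = -6)
o(F) = -5*F
I = -210 (I = 0 + 35*(-6) = 0 - 210 = -210)
(I*(-18))*o(-1) = (-210*(-18))*(-5*(-1)) = 3780*5 = 18900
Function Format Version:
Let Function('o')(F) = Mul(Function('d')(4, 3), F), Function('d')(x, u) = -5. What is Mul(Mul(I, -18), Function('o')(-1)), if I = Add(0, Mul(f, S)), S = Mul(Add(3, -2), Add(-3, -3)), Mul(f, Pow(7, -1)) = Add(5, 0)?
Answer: 18900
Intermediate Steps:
f = 35 (f = Mul(7, Add(5, 0)) = Mul(7, 5) = 35)
S = -6 (S = Mul(1, -6) = -6)
Function('o')(F) = Mul(-5, F)
I = -210 (I = Add(0, Mul(35, -6)) = Add(0, -210) = -210)
Mul(Mul(I, -18), Function('o')(-1)) = Mul(Mul(-210, -18), Mul(-5, -1)) = Mul(3780, 5) = 18900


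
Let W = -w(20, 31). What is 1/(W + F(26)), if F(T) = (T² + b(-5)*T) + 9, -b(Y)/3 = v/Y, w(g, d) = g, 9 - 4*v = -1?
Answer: 1/704 ≈ 0.0014205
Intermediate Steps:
v = 5/2 (v = 9/4 - ¼*(-1) = 9/4 + ¼ = 5/2 ≈ 2.5000)
b(Y) = -15/(2*Y)
F(T) = 9 + T² + 3*T/2 (F(T) = (T² + (-15/2/(-5))*T) + 9 = (T² + (-15/2*(-⅕))*T) + 9 = (T² + 3*T/2) + 9 = 9 + T² + 3*T/2)
W = -20 (W = -1*20 = -20)
1/(W + F(26)) = 1/(-20 + (9 + 26² + (3/2)*26)) = 1/(-20 + (9 + 676 + 39)) = 1/(-20 + 724) = 1/704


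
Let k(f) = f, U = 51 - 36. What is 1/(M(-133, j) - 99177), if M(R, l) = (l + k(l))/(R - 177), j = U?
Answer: -31/3074490 ≈ -1.0083e-5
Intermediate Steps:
U = 15
j = 15
M(R, l) = 2*l/(-177 + R) (M(R, l) = (l + l)/(R - 177) = (2*l)/(-177 + R) = 2*l/(-177 + R))
1/(M(-133, j) - 99177) = 1/(2*15/(-177 - 133) - 99177) = 1/(2*15/(-310) - 99177) = 1/(2*15*(-1/310) - 99177) = 1/(-3/31 - 99177) = 1/(-3074490/31) = -31/3074490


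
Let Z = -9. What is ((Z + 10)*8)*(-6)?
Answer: -48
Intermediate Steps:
((Z + 10)*8)*(-6) = ((-9 + 10)*8)*(-6) = (1*8)*(-6) = 8*(-6) = -48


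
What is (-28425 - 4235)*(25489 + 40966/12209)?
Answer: -10164973214220/12209 ≈ -8.3258e+8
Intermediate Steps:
(-28425 - 4235)*(25489 + 40966/12209) = -32660*(25489 + 40966*(1/12209)) = -32660*(25489 + 40966/12209) = -32660*311236167/12209 = -10164973214220/12209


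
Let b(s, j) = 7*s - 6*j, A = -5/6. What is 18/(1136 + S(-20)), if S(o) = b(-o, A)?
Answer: 6/427 ≈ 0.014052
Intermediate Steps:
A = -5/6 (A = -5*1/6 = -5/6 ≈ -0.83333)
b(s, j) = -6*j + 7*s
S(o) = 5 - 7*o (S(o) = -6*(-5/6) + 7*(-o) = 5 - 7*o)
18/(1136 + S(-20)) = 18/(1136 + (5 - 7*(-20))) = 18/(1136 + (5 + 140)) = 18/(1136 + 145) = 18/1281 = (1/1281)*18 = 6/427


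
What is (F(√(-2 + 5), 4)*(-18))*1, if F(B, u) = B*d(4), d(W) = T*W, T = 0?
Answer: 0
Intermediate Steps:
d(W) = 0 (d(W) = 0*W = 0)
F(B, u) = 0 (F(B, u) = B*0 = 0)
(F(√(-2 + 5), 4)*(-18))*1 = (0*(-18))*1 = 0*1 = 0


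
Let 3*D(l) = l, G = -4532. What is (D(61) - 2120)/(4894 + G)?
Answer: -6299/1086 ≈ -5.8002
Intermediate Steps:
D(l) = l/3
(D(61) - 2120)/(4894 + G) = ((1/3)*61 - 2120)/(4894 - 4532) = (61/3 - 2120)/362 = -6299/3*1/362 = -6299/1086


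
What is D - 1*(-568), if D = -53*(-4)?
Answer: 780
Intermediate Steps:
D = 212
D - 1*(-568) = 212 - 1*(-568) = 212 + 568 = 780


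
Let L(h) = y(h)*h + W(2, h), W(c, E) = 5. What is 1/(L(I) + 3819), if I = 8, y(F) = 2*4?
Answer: 1/3888 ≈ 0.00025720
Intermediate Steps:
y(F) = 8
L(h) = 5 + 8*h (L(h) = 8*h + 5 = 5 + 8*h)
1/(L(I) + 3819) = 1/((5 + 8*8) + 3819) = 1/((5 + 64) + 3819) = 1/(69 + 3819) = 1/3888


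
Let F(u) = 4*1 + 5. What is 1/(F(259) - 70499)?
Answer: -1/70490 ≈ -1.4186e-5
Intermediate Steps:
F(u) = 9 (F(u) = 4 + 5 = 9)
1/(F(259) - 70499) = 1/(9 - 70499) = 1/(-70490) = -1/70490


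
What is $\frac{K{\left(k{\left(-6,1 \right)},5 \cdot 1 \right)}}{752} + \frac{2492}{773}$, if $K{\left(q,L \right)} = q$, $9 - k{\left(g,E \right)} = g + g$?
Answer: $\frac{1890217}{581296} \approx 3.2517$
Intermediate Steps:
$k{\left(g,E \right)} = 9 - 2 g$ ($k{\left(g,E \right)} = 9 - \left(g + g\right) = 9 - 2 g$)
$\frac{K{\left(k{\left(-6,1 \right)},5 \cdot 1 \right)}}{752} + \frac{2492}{773} = \frac{9 - -12}{752} + \frac{2492}{773} = \left(9 + 12\right) \frac{1}{752} + 2492 \cdot \frac{1}{773} = 21 \cdot \frac{1}{752} + \frac{2492}{773} = \frac{21}{752} + \frac{2492}{773} = \frac{1890217}{581296}$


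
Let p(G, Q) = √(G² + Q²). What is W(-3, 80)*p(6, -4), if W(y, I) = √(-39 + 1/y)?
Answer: 2*I*√4602/3 ≈ 45.225*I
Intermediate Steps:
W(-3, 80)*p(6, -4) = √(-39 + 1/(-3))*√(6² + (-4)²) = √(-39 - ⅓)*√(36 + 16) = √(-118/3)*√52 = (I*√354/3)*(2*√13) = 2*I*√4602/3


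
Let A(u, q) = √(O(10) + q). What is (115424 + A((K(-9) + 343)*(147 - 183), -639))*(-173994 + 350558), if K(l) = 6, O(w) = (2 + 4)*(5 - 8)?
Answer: 20379723136 + 529692*I*√73 ≈ 2.038e+10 + 4.5257e+6*I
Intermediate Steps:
O(w) = -18 (O(w) = 6*(-3) = -18)
A(u, q) = √(-18 + q)
(115424 + A((K(-9) + 343)*(147 - 183), -639))*(-173994 + 350558) = (115424 + √(-18 - 639))*(-173994 + 350558) = (115424 + √(-657))*176564 = (115424 + 3*I*√73)*176564 = 20379723136 + 529692*I*√73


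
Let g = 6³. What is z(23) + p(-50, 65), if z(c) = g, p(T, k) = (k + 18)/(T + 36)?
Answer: 2941/14 ≈ 210.07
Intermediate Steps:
p(T, k) = (18 + k)/(36 + T)
g = 216
z(c) = 216
z(23) + p(-50, 65) = 216 + (18 + 65)/(36 - 50) = 216 + 83/(-14) = 216 - 1/14*83 = 216 - 83/14 = 2941/14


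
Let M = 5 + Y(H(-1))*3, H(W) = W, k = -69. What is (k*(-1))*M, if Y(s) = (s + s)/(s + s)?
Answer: 552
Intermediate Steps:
Y(s) = 1 (Y(s) = (2*s)/((2*s)) = (2*s)*(1/(2*s)) = 1)
M = 8 (M = 5 + 1*3 = 5 + 3 = 8)
(k*(-1))*M = -69*(-1)*8 = 69*8 = 552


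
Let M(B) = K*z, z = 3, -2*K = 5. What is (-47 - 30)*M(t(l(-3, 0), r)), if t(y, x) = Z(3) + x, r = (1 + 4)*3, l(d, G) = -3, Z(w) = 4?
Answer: 1155/2 ≈ 577.50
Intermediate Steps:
K = -5/2 (K = -1/2*5 = -5/2 ≈ -2.5000)
r = 15 (r = 5*3 = 15)
t(y, x) = 4 + x
M(B) = -15/2 (M(B) = -5/2*3 = -15/2)
(-47 - 30)*M(t(l(-3, 0), r)) = (-47 - 30)*(-15/2) = -77*(-15/2) = 1155/2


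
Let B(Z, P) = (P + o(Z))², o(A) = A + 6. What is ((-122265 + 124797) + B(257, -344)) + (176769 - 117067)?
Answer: 68795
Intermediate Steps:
o(A) = 6 + A
B(Z, P) = (6 + P + Z)² (B(Z, P) = (P + (6 + Z))² = (6 + P + Z)²)
((-122265 + 124797) + B(257, -344)) + (176769 - 117067) = ((-122265 + 124797) + (6 - 344 + 257)²) + (176769 - 117067) = (2532 + (-81)²) + 59702 = (2532 + 6561) + 59702 = 9093 + 59702 = 68795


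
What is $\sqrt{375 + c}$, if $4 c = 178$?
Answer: $\frac{\sqrt{1678}}{2} \approx 20.482$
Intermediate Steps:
$c = \frac{89}{2}$ ($c = \frac{1}{4} \cdot 178 = \frac{89}{2} \approx 44.5$)
$\sqrt{375 + c} = \sqrt{375 + \frac{89}{2}} = \sqrt{\frac{839}{2}} = \frac{\sqrt{1678}}{2}$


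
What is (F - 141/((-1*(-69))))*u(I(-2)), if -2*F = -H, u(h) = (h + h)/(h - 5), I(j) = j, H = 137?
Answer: 6114/161 ≈ 37.975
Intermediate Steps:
u(h) = 2*h/(-5 + h) (u(h) = (2*h)/(-5 + h) = 2*h/(-5 + h))
F = 137/2 (F = -(-1)*137/2 = -1/2*(-137) = 137/2 ≈ 68.500)
(F - 141/((-1*(-69))))*u(I(-2)) = (137/2 - 141/((-1*(-69))))*(2*(-2)/(-5 - 2)) = (137/2 - 141/69)*(2*(-2)/(-7)) = (137/2 - 141*1/69)*(2*(-2)*(-1/7)) = (137/2 - 47/23)*(4/7) = (3057/46)*(4/7) = 6114/161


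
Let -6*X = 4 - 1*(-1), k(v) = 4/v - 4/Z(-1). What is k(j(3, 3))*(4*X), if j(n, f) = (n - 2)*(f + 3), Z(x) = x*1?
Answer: -140/9 ≈ -15.556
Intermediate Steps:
Z(x) = x
j(n, f) = (-2 + n)*(3 + f)
k(v) = 4 + 4/v (k(v) = 4/v - 4/(-1) = 4/v - 4*(-1) = 4/v + 4 = 4 + 4/v)
X = -⅚ (X = -(4 - 1*(-1))/6 = -(4 + 1)/6 = -⅙*5 = -⅚ ≈ -0.83333)
k(j(3, 3))*(4*X) = (4 + 4/(-6 - 2*3 + 3*3 + 3*3))*(4*(-⅚)) = (4 + 4/(-6 - 6 + 9 + 9))*(-10/3) = (4 + 4/6)*(-10/3) = (4 + 4*(⅙))*(-10/3) = (4 + ⅔)*(-10/3) = (14/3)*(-10/3) = -140/9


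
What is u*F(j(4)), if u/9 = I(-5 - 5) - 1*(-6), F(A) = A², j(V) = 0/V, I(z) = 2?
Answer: 0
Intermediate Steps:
j(V) = 0
u = 72 (u = 9*(2 - 1*(-6)) = 9*(2 + 6) = 9*8 = 72)
u*F(j(4)) = 72*0² = 72*0 = 0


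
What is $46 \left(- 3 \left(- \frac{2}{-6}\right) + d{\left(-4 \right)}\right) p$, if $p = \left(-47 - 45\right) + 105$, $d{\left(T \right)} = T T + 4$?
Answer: $11362$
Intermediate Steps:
$d{\left(T \right)} = 4 + T^{2}$ ($d{\left(T \right)} = T^{2} + 4 = 4 + T^{2}$)
$p = 13$ ($p = \left(-47 - 45\right) + 105 = -92 + 105 = 13$)
$46 \left(- 3 \left(- \frac{2}{-6}\right) + d{\left(-4 \right)}\right) p = 46 \left(- 3 \left(- \frac{2}{-6}\right) + \left(4 + \left(-4\right)^{2}\right)\right) 13 = 46 \left(- 3 \left(\left(-2\right) \left(- \frac{1}{6}\right)\right) + \left(4 + 16\right)\right) 13 = 46 \left(\left(-3\right) \frac{1}{3} + 20\right) 13 = 46 \left(-1 + 20\right) 13 = 46 \cdot 19 \cdot 13 = 874 \cdot 13 = 11362$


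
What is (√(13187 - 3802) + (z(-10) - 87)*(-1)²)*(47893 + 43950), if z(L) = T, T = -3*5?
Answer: -9367986 + 91843*√9385 ≈ -4.7058e+5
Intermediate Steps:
T = -15
z(L) = -15
(√(13187 - 3802) + (z(-10) - 87)*(-1)²)*(47893 + 43950) = (√(13187 - 3802) + (-15 - 87)*(-1)²)*(47893 + 43950) = (√9385 - 102*1)*91843 = (√9385 - 102)*91843 = (-102 + √9385)*91843 = -9367986 + 91843*√9385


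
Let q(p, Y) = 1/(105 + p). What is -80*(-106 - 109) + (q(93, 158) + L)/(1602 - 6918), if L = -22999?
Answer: 18108723401/1052568 ≈ 17204.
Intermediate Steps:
-80*(-106 - 109) + (q(93, 158) + L)/(1602 - 6918) = -80*(-106 - 109) + (1/(105 + 93) - 22999)/(1602 - 6918) = -80*(-215) + (1/198 - 22999)/(-5316) = 17200 + (1/198 - 22999)*(-1/5316) = 17200 - 4553801/198*(-1/5316) = 17200 + 4553801/1052568 = 18108723401/1052568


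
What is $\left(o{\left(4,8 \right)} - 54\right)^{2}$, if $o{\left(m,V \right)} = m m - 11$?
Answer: $2401$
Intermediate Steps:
$o{\left(m,V \right)} = -11 + m^{2}$ ($o{\left(m,V \right)} = m^{2} - 11 = -11 + m^{2}$)
$\left(o{\left(4,8 \right)} - 54\right)^{2} = \left(\left(-11 + 4^{2}\right) - 54\right)^{2} = \left(\left(-11 + 16\right) - 54\right)^{2} = \left(5 - 54\right)^{2} = \left(-49\right)^{2} = 2401$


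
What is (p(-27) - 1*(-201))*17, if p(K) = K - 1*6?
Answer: 2856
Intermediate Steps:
p(K) = -6 + K (p(K) = K - 6 = -6 + K)
(p(-27) - 1*(-201))*17 = ((-6 - 27) - 1*(-201))*17 = (-33 + 201)*17 = 168*17 = 2856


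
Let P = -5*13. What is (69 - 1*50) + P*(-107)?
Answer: 6974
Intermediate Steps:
P = -65
(69 - 1*50) + P*(-107) = (69 - 1*50) - 65*(-107) = (69 - 50) + 6955 = 19 + 6955 = 6974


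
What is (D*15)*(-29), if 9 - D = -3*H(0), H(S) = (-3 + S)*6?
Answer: 19575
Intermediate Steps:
H(S) = -18 + 6*S
D = -45 (D = 9 - (-3)*(-18 + 6*0) = 9 - (-3)*(-18 + 0) = 9 - (-3)*(-18) = 9 - 1*54 = 9 - 54 = -45)
(D*15)*(-29) = -45*15*(-29) = -675*(-29) = 19575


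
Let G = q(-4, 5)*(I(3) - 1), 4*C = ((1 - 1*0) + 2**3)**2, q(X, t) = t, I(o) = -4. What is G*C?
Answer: -2025/4 ≈ -506.25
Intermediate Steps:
C = 81/4 (C = ((1 - 1*0) + 2**3)**2/4 = ((1 + 0) + 8)**2/4 = (1 + 8)**2/4 = (1/4)*9**2 = (1/4)*81 = 81/4 ≈ 20.250)
G = -25 (G = 5*(-4 - 1) = 5*(-5) = -25)
G*C = -25*81/4 = -2025/4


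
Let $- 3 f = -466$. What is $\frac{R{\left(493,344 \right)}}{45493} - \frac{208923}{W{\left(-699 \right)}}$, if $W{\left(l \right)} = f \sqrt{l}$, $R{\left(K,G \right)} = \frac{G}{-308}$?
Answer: $- \frac{86}{3502961} + \frac{208923 i \sqrt{699}}{108578} \approx -2.4551 \cdot 10^{-5} + 50.872 i$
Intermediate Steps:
$f = \frac{466}{3}$ ($f = \left(- \frac{1}{3}\right) \left(-466\right) = \frac{466}{3} \approx 155.33$)
$R{\left(K,G \right)} = - \frac{G}{308}$ ($R{\left(K,G \right)} = G \left(- \frac{1}{308}\right) = - \frac{G}{308}$)
$W{\left(l \right)} = \frac{466 \sqrt{l}}{3}$
$\frac{R{\left(493,344 \right)}}{45493} - \frac{208923}{W{\left(-699 \right)}} = \frac{\left(- \frac{1}{308}\right) 344}{45493} - \frac{208923}{\frac{466}{3} \sqrt{-699}} = \left(- \frac{86}{77}\right) \frac{1}{45493} - \frac{208923}{\frac{466}{3} i \sqrt{699}} = - \frac{86}{3502961} - \frac{208923}{\frac{466}{3} i \sqrt{699}} = - \frac{86}{3502961} - 208923 \left(- \frac{i \sqrt{699}}{108578}\right) = - \frac{86}{3502961} + \frac{208923 i \sqrt{699}}{108578}$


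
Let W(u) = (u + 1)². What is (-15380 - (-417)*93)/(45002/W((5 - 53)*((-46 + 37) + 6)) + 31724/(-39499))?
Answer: 19433745981475/1110536898 ≈ 17499.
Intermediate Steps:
W(u) = (1 + u)²
(-15380 - (-417)*93)/(45002/W((5 - 53)*((-46 + 37) + 6)) + 31724/(-39499)) = (-15380 - (-417)*93)/(45002/((1 + (5 - 53)*((-46 + 37) + 6))²) + 31724/(-39499)) = (-15380 - 1*(-38781))/(45002/((1 - 48*(-9 + 6))²) + 31724*(-1/39499)) = (-15380 + 38781)/(45002/((1 - 48*(-3))²) - 31724/39499) = 23401/(45002/((1 + 144)²) - 31724/39499) = 23401/(45002/(145²) - 31724/39499) = 23401/(45002/21025 - 31724/39499) = 23401/(1110536898/830466475) = 23401*(830466475/1110536898) = 19433745981475/1110536898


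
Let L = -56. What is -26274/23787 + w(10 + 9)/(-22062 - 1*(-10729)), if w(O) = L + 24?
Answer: -99000686/89859357 ≈ -1.1017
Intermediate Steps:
w(O) = -32 (w(O) = -56 + 24 = -32)
-26274/23787 + w(10 + 9)/(-22062 - 1*(-10729)) = -26274/23787 - 32/(-22062 - 1*(-10729)) = -26274*1/23787 - 32/(-22062 + 10729) = -8758/7929 - 32/(-11333) = -8758/7929 - 32*(-1/11333) = -8758/7929 + 32/11333 = -99000686/89859357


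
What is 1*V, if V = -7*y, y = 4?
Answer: -28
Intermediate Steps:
V = -28 (V = -7*4 = -28)
1*V = 1*(-28) = -28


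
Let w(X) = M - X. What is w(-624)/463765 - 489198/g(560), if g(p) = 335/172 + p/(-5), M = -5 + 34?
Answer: 39022152961477/8778607685 ≈ 4445.1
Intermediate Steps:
M = 29
w(X) = 29 - X
g(p) = 335/172 - p/5 (g(p) = 335*(1/172) + p*(-⅕) = 335/172 - p/5)
w(-624)/463765 - 489198/g(560) = (29 - 1*(-624))/463765 - 489198/(335/172 - ⅕*560) = (29 + 624)*(1/463765) - 489198/(335/172 - 112) = 653*(1/463765) - 489198/(-18929/172) = 653/463765 - 489198*(-172/18929) = 653/463765 + 84142056/18929 = 39022152961477/8778607685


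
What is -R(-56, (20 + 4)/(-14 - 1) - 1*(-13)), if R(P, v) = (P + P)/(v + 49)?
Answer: 280/151 ≈ 1.8543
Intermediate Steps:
R(P, v) = 2*P/(49 + v) (R(P, v) = (2*P)/(49 + v) = 2*P/(49 + v))
-R(-56, (20 + 4)/(-14 - 1) - 1*(-13)) = -2*(-56)/(49 + ((20 + 4)/(-14 - 1) - 1*(-13))) = -2*(-56)/(49 + (24/(-15) + 13)) = -2*(-56)/(49 + (24*(-1/15) + 13)) = -2*(-56)/(49 + (-8/5 + 13)) = -2*(-56)/(49 + 57/5) = -2*(-56)/302/5 = -2*(-56)*5/302 = -1*(-280/151) = 280/151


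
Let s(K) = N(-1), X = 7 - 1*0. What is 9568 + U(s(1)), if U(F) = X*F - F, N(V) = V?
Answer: 9562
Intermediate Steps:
X = 7 (X = 7 + 0 = 7)
s(K) = -1
U(F) = 6*F (U(F) = 7*F - F = 6*F)
9568 + U(s(1)) = 9568 + 6*(-1) = 9568 - 6 = 9562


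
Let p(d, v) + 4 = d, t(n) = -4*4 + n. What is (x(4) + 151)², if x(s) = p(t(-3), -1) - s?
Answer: 15376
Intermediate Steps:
t(n) = -16 + n
p(d, v) = -4 + d
x(s) = -23 - s (x(s) = (-4 + (-16 - 3)) - s = (-4 - 19) - s = -23 - s)
(x(4) + 151)² = ((-23 - 1*4) + 151)² = ((-23 - 4) + 151)² = (-27 + 151)² = 124² = 15376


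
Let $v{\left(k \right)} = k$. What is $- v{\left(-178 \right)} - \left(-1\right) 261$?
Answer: $439$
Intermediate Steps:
$- v{\left(-178 \right)} - \left(-1\right) 261 = \left(-1\right) \left(-178\right) - \left(-1\right) 261 = 178 - -261 = 178 + 261 = 439$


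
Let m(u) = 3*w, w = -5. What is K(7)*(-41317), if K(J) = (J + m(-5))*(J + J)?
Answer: 4627504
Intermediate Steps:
m(u) = -15 (m(u) = 3*(-5) = -15)
K(J) = 2*J*(-15 + J) (K(J) = (J - 15)*(J + J) = (-15 + J)*(2*J) = 2*J*(-15 + J))
K(7)*(-41317) = (2*7*(-15 + 7))*(-41317) = (2*7*(-8))*(-41317) = -112*(-41317) = 4627504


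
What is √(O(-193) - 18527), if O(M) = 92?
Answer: I*√18435 ≈ 135.78*I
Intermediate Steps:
√(O(-193) - 18527) = √(92 - 18527) = √(-18435) = I*√18435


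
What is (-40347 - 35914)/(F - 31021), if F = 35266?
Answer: -76261/4245 ≈ -17.965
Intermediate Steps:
(-40347 - 35914)/(F - 31021) = (-40347 - 35914)/(35266 - 31021) = -76261/4245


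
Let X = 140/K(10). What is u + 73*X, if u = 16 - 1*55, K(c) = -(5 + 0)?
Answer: -2083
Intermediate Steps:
K(c) = -5 (K(c) = -1*5 = -5)
X = -28 (X = 140/(-5) = 140*(-1/5) = -28)
u = -39 (u = 16 - 55 = -39)
u + 73*X = -39 + 73*(-28) = -39 - 2044 = -2083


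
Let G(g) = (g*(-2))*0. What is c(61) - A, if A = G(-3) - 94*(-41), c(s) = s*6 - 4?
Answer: -3492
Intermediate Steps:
G(g) = 0 (G(g) = -2*g*0 = 0)
c(s) = -4 + 6*s (c(s) = 6*s - 4 = -4 + 6*s)
A = 3854 (A = 0 - 94*(-41) = 0 + 3854 = 3854)
c(61) - A = (-4 + 6*61) - 1*3854 = (-4 + 366) - 3854 = 362 - 3854 = -3492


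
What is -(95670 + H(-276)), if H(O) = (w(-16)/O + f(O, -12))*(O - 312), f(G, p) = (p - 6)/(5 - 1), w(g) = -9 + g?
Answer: -2260043/23 ≈ -98263.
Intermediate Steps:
f(G, p) = -3/2 + p/4 (f(G, p) = (-6 + p)/4 = (-6 + p)*(1/4) = -3/2 + p/4)
H(O) = (-312 + O)*(-9/2 - 25/O) (H(O) = ((-9 - 16)/O + (-3/2 + (1/4)*(-12)))*(O - 312) = (-25/O + (-3/2 - 3))*(-312 + O) = (-25/O - 9/2)*(-312 + O) = (-9/2 - 25/O)*(-312 + O) = (-312 + O)*(-9/2 - 25/O))
-(95670 + H(-276)) = -(95670 + (1379 + 7800/(-276) - 9/2*(-276))) = -(95670 + (1379 + 7800*(-1/276) + 1242)) = -(95670 + (1379 - 650/23 + 1242)) = -(95670 + 59633/23) = -1*2260043/23 = -2260043/23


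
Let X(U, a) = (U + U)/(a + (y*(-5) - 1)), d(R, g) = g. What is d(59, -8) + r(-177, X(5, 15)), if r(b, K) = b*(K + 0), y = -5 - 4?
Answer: -38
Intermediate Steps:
y = -9
X(U, a) = 2*U/(44 + a) (X(U, a) = (U + U)/(a + (-9*(-5) - 1)) = (2*U)/(a + (45 - 1)) = (2*U)/(a + 44) = (2*U)/(44 + a) = 2*U/(44 + a))
r(b, K) = K*b (r(b, K) = b*K = K*b)
d(59, -8) + r(-177, X(5, 15)) = -8 + (2*5/(44 + 15))*(-177) = -8 + (2*5/59)*(-177) = -8 + (2*5*(1/59))*(-177) = -8 + (10/59)*(-177) = -8 - 30 = -38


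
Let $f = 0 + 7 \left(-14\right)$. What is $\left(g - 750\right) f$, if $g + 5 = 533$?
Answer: $21756$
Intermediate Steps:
$f = -98$ ($f = 0 - 98 = -98$)
$g = 528$ ($g = -5 + 533 = 528$)
$\left(g - 750\right) f = \left(528 - 750\right) \left(-98\right) = \left(-222\right) \left(-98\right) = 21756$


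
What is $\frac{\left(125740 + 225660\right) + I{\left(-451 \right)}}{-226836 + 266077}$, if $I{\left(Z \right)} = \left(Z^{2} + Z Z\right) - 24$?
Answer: $\frac{758178}{39241} \approx 19.321$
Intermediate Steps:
$I{\left(Z \right)} = -24 + 2 Z^{2}$ ($I{\left(Z \right)} = \left(Z^{2} + Z^{2}\right) - 24 = 2 Z^{2} - 24 = -24 + 2 Z^{2}$)
$\frac{\left(125740 + 225660\right) + I{\left(-451 \right)}}{-226836 + 266077} = \frac{\left(125740 + 225660\right) - \left(24 - 2 \left(-451\right)^{2}\right)}{-226836 + 266077} = \frac{351400 + \left(-24 + 2 \cdot 203401\right)}{39241} = \left(351400 + \left(-24 + 406802\right)\right) \frac{1}{39241} = \left(351400 + 406778\right) \frac{1}{39241} = 758178 \cdot \frac{1}{39241} = \frac{758178}{39241}$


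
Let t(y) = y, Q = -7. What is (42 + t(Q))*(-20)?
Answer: -700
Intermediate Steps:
(42 + t(Q))*(-20) = (42 - 7)*(-20) = 35*(-20) = -700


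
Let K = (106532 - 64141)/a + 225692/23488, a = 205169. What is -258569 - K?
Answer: -311523440211831/1204752368 ≈ -2.5858e+5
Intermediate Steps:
K = 11825170439/1204752368 (K = (106532 - 64141)/205169 + 225692/23488 = 42391*(1/205169) + 225692*(1/23488) = 42391/205169 + 56423/5872 = 11825170439/1204752368 ≈ 9.8154)
-258569 - K = -258569 - 1*11825170439/1204752368 = -258569 - 11825170439/1204752368 = -311523440211831/1204752368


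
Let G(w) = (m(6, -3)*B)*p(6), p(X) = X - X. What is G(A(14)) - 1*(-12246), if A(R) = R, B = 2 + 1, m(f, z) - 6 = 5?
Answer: 12246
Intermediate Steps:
m(f, z) = 11 (m(f, z) = 6 + 5 = 11)
p(X) = 0
B = 3
G(w) = 0 (G(w) = (11*3)*0 = 33*0 = 0)
G(A(14)) - 1*(-12246) = 0 - 1*(-12246) = 0 + 12246 = 12246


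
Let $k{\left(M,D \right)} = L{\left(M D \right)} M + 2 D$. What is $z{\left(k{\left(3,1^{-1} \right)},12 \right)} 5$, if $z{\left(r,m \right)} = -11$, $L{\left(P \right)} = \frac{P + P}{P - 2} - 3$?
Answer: $-55$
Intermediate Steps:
$L{\left(P \right)} = -3 + \frac{2 P}{-2 + P}$ ($L{\left(P \right)} = \frac{2 P}{-2 + P} - 3 = -3 + \frac{2 P}{-2 + P}$)
$k{\left(M,D \right)} = 2 D + \frac{M \left(6 - D M\right)}{-2 + D M}$ ($k{\left(M,D \right)} = \frac{6 - M D}{-2 + M D} M + 2 D = \frac{6 - D M}{-2 + D M} M + 2 D = \frac{M \left(6 - D M\right)}{-2 + D M} + 2 D = 2 D + \frac{M \left(6 - D M\right)}{-2 + D M}$)
$z{\left(k{\left(3,1^{-1} \right)},12 \right)} 5 = \left(-11\right) 5 = -55$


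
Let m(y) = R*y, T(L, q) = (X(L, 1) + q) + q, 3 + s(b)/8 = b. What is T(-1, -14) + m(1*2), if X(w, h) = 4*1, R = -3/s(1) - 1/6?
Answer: -575/24 ≈ -23.958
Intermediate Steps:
s(b) = -24 + 8*b
R = 1/48 (R = -3/(-24 + 8*1) - 1/6 = -3/(-24 + 8) - 1*⅙ = -3/(-16) - ⅙ = -3*(-1/16) - ⅙ = 3/16 - ⅙ = 1/48 ≈ 0.020833)
X(w, h) = 4
T(L, q) = 4 + 2*q (T(L, q) = (4 + q) + q = 4 + 2*q)
m(y) = y/48
T(-1, -14) + m(1*2) = (4 + 2*(-14)) + (1*2)/48 = (4 - 28) + (1/48)*2 = -24 + 1/24 = -575/24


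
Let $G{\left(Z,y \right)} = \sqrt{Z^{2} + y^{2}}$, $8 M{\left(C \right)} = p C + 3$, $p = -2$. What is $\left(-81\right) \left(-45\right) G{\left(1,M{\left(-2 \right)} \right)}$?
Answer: $\frac{3645 \sqrt{113}}{8} \approx 4843.4$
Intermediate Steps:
$M{\left(C \right)} = \frac{3}{8} - \frac{C}{4}$ ($M{\left(C \right)} = \frac{- 2 C + 3}{8} = \frac{3 - 2 C}{8} = \frac{3}{8} - \frac{C}{4}$)
$\left(-81\right) \left(-45\right) G{\left(1,M{\left(-2 \right)} \right)} = \left(-81\right) \left(-45\right) \sqrt{1^{2} + \left(\frac{3}{8} - - \frac{1}{2}\right)^{2}} = 3645 \sqrt{1 + \left(\frac{3}{8} + \frac{1}{2}\right)^{2}} = 3645 \sqrt{1 + \left(\frac{7}{8}\right)^{2}} = 3645 \sqrt{1 + \frac{49}{64}} = 3645 \sqrt{\frac{113}{64}} = 3645 \frac{\sqrt{113}}{8} = \frac{3645 \sqrt{113}}{8}$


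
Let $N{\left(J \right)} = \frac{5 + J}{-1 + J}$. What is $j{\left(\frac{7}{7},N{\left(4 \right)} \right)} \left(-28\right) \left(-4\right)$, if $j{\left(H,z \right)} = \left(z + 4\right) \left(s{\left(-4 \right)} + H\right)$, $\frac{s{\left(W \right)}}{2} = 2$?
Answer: $3920$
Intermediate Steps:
$s{\left(W \right)} = 4$ ($s{\left(W \right)} = 2 \cdot 2 = 4$)
$N{\left(J \right)} = \frac{5 + J}{-1 + J}$
$j{\left(H,z \right)} = \left(4 + H\right) \left(4 + z\right)$ ($j{\left(H,z \right)} = \left(z + 4\right) \left(4 + H\right) = \left(4 + z\right) \left(4 + H\right) = \left(4 + H\right) \left(4 + z\right)$)
$j{\left(\frac{7}{7},N{\left(4 \right)} \right)} \left(-28\right) \left(-4\right) = \left(16 + 4 \cdot \frac{7}{7} + 4 \frac{5 + 4}{-1 + 4} + \frac{7}{7} \frac{5 + 4}{-1 + 4}\right) \left(-28\right) \left(-4\right) = \left(16 + 4 \cdot 7 \cdot \frac{1}{7} + 4 \cdot \frac{1}{3} \cdot 9 + 7 \cdot \frac{1}{7} \cdot \frac{1}{3} \cdot 9\right) \left(-28\right) \left(-4\right) = \left(16 + 4 \cdot 1 + 4 \cdot \frac{1}{3} \cdot 9 + 1 \cdot \frac{1}{3} \cdot 9\right) \left(-28\right) \left(-4\right) = \left(16 + 4 + 4 \cdot 3 + 1 \cdot 3\right) \left(-28\right) \left(-4\right) = \left(16 + 4 + 12 + 3\right) \left(-28\right) \left(-4\right) = 35 \left(-28\right) \left(-4\right) = \left(-980\right) \left(-4\right) = 3920$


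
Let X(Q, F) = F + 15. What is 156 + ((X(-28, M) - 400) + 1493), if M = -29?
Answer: 1235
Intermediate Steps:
X(Q, F) = 15 + F
156 + ((X(-28, M) - 400) + 1493) = 156 + (((15 - 29) - 400) + 1493) = 156 + ((-14 - 400) + 1493) = 156 + (-414 + 1493) = 156 + 1079 = 1235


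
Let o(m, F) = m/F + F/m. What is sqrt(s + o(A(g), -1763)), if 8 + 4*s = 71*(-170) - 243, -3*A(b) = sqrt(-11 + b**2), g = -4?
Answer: sqrt(-8616543806025 + 2959039580280*sqrt(5))/52890 ≈ 26.738*I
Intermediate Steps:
A(b) = -sqrt(-11 + b**2)/3
o(m, F) = F/m + m/F
s = -12321/4 (s = -2 + (71*(-170) - 243)/4 = -2 + (-12070 - 243)/4 = -2 + (1/4)*(-12313) = -2 - 12313/4 = -12321/4 ≈ -3080.3)
sqrt(s + o(A(g), -1763)) = sqrt(-12321/4 + (-1763*(-3/sqrt(-11 + (-4)**2)) - sqrt(-11 + (-4)**2)/3/(-1763))) = sqrt(-12321/4 + (-1763*(-3/sqrt(-11 + 16)) - sqrt(-11 + 16)/3*(-1/1763))) = sqrt(-12321/4 + (-1763*(-3*sqrt(5)/5) - sqrt(5)/3*(-1/1763))) = sqrt(-12321/4 + (-(-5289)*sqrt(5)/5 + sqrt(5)/5289)) = sqrt(-12321/4 + (5289*sqrt(5)/5 + sqrt(5)/5289)) = sqrt(-12321/4 + 27973526*sqrt(5)/26445)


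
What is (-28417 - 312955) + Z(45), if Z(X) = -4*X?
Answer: -341552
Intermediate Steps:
(-28417 - 312955) + Z(45) = (-28417 - 312955) - 4*45 = -341372 - 180 = -341552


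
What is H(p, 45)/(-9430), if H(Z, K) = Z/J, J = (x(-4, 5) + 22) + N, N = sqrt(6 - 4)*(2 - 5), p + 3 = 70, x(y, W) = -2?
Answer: -67/180113 - 201*sqrt(2)/3602260 ≈ -0.00045090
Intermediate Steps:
p = 67 (p = -3 + 70 = 67)
N = -3*sqrt(2) (N = sqrt(2)*(-3) = -3*sqrt(2) ≈ -4.2426)
J = 20 - 3*sqrt(2) (J = (-2 + 22) - 3*sqrt(2) = 20 - 3*sqrt(2) ≈ 15.757)
H(Z, K) = Z/(20 - 3*sqrt(2))
H(p, 45)/(-9430) = ((10/191)*67 + (3/382)*67*sqrt(2))/(-9430) = (670/191 + 201*sqrt(2)/382)*(-1/9430) = -67/180113 - 201*sqrt(2)/3602260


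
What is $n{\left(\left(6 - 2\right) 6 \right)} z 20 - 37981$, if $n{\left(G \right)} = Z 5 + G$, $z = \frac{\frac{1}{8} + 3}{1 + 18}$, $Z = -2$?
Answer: $- \frac{720764}{19} \approx -37935.0$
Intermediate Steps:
$z = \frac{25}{152}$ ($z = \frac{\frac{1}{8} + 3}{19} = \frac{25}{8} \cdot \frac{1}{19} = \frac{25}{152} \approx 0.16447$)
$n{\left(G \right)} = -10 + G$ ($n{\left(G \right)} = \left(-2\right) 5 + G = -10 + G$)
$n{\left(\left(6 - 2\right) 6 \right)} z 20 - 37981 = \left(-10 + \left(6 - 2\right) 6\right) \frac{25}{152} \cdot 20 - 37981 = \left(-10 + 4 \cdot 6\right) \frac{25}{152} \cdot 20 - 37981 = \left(-10 + 24\right) \frac{25}{152} \cdot 20 - 37981 = 14 \cdot \frac{25}{152} \cdot 20 - 37981 = \frac{175}{76} \cdot 20 - 37981 = \frac{875}{19} - 37981 = - \frac{720764}{19}$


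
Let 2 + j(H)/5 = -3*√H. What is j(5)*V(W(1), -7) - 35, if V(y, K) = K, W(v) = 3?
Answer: 35 + 105*√5 ≈ 269.79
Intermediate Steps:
j(H) = -10 - 15*√H (j(H) = -10 + 5*(-3*√H) = -10 - 15*√H)
j(5)*V(W(1), -7) - 35 = (-10 - 15*√5)*(-7) - 35 = (70 + 105*√5) - 35 = 35 + 105*√5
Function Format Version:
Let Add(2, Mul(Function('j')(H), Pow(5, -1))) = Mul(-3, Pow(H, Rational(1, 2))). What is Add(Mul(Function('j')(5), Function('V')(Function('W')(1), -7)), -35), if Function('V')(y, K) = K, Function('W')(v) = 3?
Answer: Add(35, Mul(105, Pow(5, Rational(1, 2)))) ≈ 269.79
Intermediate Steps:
Function('j')(H) = Add(-10, Mul(-15, Pow(H, Rational(1, 2)))) (Function('j')(H) = Add(-10, Mul(5, Mul(-3, Pow(H, Rational(1, 2))))) = Add(-10, Mul(-15, Pow(H, Rational(1, 2)))))
Add(Mul(Function('j')(5), Function('V')(Function('W')(1), -7)), -35) = Add(Mul(Add(-10, Mul(-15, Pow(5, Rational(1, 2)))), -7), -35) = Add(Add(70, Mul(105, Pow(5, Rational(1, 2)))), -35) = Add(35, Mul(105, Pow(5, Rational(1, 2))))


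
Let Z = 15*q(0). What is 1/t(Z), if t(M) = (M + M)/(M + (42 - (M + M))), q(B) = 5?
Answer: -11/50 ≈ -0.22000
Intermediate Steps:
Z = 75 (Z = 15*5 = 75)
t(M) = 2*M/(42 - M) (t(M) = (2*M)/(M + (42 - 2*M)) = (2*M)/(42 - M) = 2*M/(42 - M))
1/t(Z) = 1/(-2*75/(-42 + 75)) = 1/(-2*75/33) = 1/(-2*75*1/33) = 1/(-50/11) = -11/50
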